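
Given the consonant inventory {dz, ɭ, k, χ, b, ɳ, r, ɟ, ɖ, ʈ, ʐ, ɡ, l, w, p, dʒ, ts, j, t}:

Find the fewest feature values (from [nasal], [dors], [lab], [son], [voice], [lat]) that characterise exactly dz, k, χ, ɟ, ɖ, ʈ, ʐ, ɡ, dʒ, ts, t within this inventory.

[-son, -lab]

/dz, k, χ, ɟ, ɖ, ʈ, ʐ, ɡ, dʒ, ts, t/ are all [-sonorant], [-labial], and no other segment in the inventory matches both values. Dropping any one of them over-generates: [-labial] alone would also admit /ɭ, ɳ, r, l, …/; [-sonorant] alone would also admit /b, p/. No other single listed feature picks out exactly this set either, so fewer than two features will not do.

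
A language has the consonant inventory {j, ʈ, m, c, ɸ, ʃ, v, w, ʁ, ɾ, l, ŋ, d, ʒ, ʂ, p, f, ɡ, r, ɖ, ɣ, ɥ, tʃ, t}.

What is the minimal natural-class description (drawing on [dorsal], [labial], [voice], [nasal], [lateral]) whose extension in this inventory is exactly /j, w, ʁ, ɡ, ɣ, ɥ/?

[+voice, −nasal, +dorsal]

/j, w, ʁ, ɡ, ɣ, ɥ/ are all [+voice], [−nasal], [+dorsal], and no other segment in the inventory matches all three values. Dropping any one of them over-generates: [−nasal, +dorsal] alone would also admit /c/; [+voice, +dorsal] alone would also admit /ŋ/; [+voice, −nasal] alone would also admit /v, ɾ, l, d, …/. No other combination of two listed features picks out exactly this set either, so fewer than three features will not do.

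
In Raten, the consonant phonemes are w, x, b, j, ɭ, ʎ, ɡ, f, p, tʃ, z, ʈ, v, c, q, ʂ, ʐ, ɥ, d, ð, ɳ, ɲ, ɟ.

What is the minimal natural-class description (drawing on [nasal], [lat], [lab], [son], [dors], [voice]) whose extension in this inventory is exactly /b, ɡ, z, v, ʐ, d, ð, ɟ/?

[-son, +voice]

Every target segment is [-sonorant], [+voice]; each remaining inventory member fails at least one of these. Each conjunct is needed — [+voice] alone would also admit /w, j, ɭ, ʎ, …/; [-sonorant] alone would also admit /x, f, p, tʃ, …/ — and no other single listed feature has exactly this extension, so two is the minimum.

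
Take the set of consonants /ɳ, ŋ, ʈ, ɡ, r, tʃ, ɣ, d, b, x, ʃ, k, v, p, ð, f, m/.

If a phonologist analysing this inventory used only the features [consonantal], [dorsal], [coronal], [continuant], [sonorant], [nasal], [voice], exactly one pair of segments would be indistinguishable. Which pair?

tʃ, ʈ

/tʃ/ (voiceless postalveolar affricate) and /ʈ/ (voiceless retroflex stop) are both [+consonantal], [−dorsal], [+coronal], [−continuant], [−sonorant], [−nasal], [−voice], so none of the listed features separates them. (They do differ in [strident], [delayed release] and [distributed], which are not among the given features.) Every other pair in the inventory differs on at least one listed feature.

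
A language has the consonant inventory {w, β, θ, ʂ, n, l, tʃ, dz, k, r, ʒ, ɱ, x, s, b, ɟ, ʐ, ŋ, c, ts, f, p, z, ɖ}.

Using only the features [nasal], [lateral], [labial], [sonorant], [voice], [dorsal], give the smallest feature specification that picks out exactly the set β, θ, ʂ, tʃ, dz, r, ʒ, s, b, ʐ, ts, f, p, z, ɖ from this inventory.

/β, θ, ʂ, tʃ, dz, r, ʒ, s, b, ʐ, ts, f, p, z, ɖ/ are all [−nasal], [−lateral], [−dorsal], and no other segment in the inventory matches all three values. Dropping any one of them over-generates: [−lateral, −dorsal] alone would also admit /n, ɱ/; [−nasal, −dorsal] alone would also admit /l/; [−nasal, −lateral] alone would also admit /w, k, x, ɟ, …/. No other combination of two listed features picks out exactly this set either, so fewer than three features will not do.

[−nasal, −lateral, −dorsal]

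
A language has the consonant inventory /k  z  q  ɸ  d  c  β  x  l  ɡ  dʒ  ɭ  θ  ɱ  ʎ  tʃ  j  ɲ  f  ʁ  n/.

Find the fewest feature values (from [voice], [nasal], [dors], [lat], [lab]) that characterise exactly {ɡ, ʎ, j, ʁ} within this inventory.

The class [+voice], [-nasal], [+dorsal] has exactly /ɡ, ʎ, j, ʁ/ as its extension in this inventory. No smaller conjunction from the listed features achieves this: [-nasal, +dorsal] alone would also admit /k, q, c, x/; [+voice, +dorsal] alone would also admit /ɲ/; [+voice, -nasal] alone would also admit /z, d, β, l, …/; and checking the remaining two-feature bundles turns up none with this extension.

[+voice, -nasal, +dors]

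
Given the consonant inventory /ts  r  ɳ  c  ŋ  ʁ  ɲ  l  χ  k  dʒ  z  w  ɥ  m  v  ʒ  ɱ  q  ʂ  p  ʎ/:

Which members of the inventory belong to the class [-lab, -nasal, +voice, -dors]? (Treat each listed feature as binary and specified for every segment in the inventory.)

r, l, dʒ, z, ʒ

First, the [-labial] segments are /ts, r, ɳ, c, ŋ, ʁ, ɲ, l, χ, k, dʒ, z, ʒ, q, ʂ, ʎ/.
Of those, [-nasal] gives /ts, r, c, ʁ, l, χ, k, dʒ, z, ʒ, q, ʂ, ʎ/.
Intersecting with [+voice] gives /r, ʁ, l, dʒ, z, ʒ, ʎ/.
Within that set, [-dorsal] leaves /r, l, dʒ, z, ʒ/.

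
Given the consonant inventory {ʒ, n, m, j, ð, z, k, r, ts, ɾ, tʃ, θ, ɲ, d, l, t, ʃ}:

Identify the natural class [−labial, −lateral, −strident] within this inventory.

n, j, ð, k, r, ɾ, θ, ɲ, d, t

Among the inventory, the [−labial] segments are /ʒ, n, j, ð, z, k, r, ts, ɾ, tʃ, θ, ɲ, d, l, t, ʃ/.
Then [−lateral] gives /ʒ, n, j, ð, z, k, r, ts, ɾ, tʃ, θ, ɲ, d, t, ʃ/.
Intersecting with [−strident] leaves /n, j, ð, k, r, ɾ, θ, ɲ, d, t/.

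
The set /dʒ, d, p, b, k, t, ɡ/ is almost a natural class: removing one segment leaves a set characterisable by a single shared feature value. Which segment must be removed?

dʒ

[delayed release] (equivalently [strident]) groups all but one: /t, b, d, p, ɡ, k/ share [-delayed release] while /dʒ/ (voiced postalveolar affricate) alone is [+delayed release]. Removing any other segment would not leave a single-feature class that excludes it.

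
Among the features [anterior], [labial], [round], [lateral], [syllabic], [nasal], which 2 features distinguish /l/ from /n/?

[nasal], [lateral]

/l/ (alveolar lateral approximant) and /n/ (alveolar nasal) agree on [+anterior], [-labial], [-round], [-syllabic]. They differ on [nasal] (/l/ [-], /n/ [+]), [lateral] (/l/ [+], /n/ [-]).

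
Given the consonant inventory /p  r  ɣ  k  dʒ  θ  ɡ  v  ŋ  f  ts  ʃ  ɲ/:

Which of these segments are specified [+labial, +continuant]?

v, f

Checking each segment against [+labial], [+continuant]: /v/ (voiced labiodental fricative), /f/ (voiceless labiodental fricative) satisfy every feature; every other segment in the inventory fails at least one.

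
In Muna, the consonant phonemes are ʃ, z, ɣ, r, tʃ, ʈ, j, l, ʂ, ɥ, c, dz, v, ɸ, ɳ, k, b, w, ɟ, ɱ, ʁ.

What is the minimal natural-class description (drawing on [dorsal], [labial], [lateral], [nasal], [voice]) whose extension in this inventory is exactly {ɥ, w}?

Every target segment is [+labial], [+dorsal]; each remaining inventory member fails at least one of these. Each conjunct is needed — [+dorsal] alone would also admit /ɣ, j, c, k, …/; [+labial] alone would also admit /v, ɸ, b, ɱ/ — and no other single listed feature has exactly this extension, so two is the minimum.

[+labial, +dorsal]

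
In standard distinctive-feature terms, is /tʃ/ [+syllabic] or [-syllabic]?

[-syllabic]

/tʃ/ is the voiceless postalveolar affricate. The feature [syllabic] marks segments able to form a syllable nucleus; /tʃ/ lacks this property, so it is [-syllabic].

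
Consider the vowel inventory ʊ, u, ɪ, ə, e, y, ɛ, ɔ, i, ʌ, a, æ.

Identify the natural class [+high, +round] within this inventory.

ʊ, u, y

Checking each segment against [+high], [+round]: /ʊ/ (high back rounded lax vowel), /u/ (high back rounded tense vowel), /y/ (high front rounded tense vowel) satisfy every feature; every other segment in the inventory fails at least one.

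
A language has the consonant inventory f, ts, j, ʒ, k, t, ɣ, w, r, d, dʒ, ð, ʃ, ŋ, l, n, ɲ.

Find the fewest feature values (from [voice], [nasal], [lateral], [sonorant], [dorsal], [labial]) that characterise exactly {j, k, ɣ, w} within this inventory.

Every target segment is [−nasal], [+dorsal]; each remaining inventory member fails at least one of these. Each conjunct is needed — [+dorsal] alone would also admit /ŋ, ɲ/; [−nasal] alone would also admit /f, ts, ʒ, t, …/ — and no other single listed feature has exactly this extension, so two is the minimum.

[−nasal, +dorsal]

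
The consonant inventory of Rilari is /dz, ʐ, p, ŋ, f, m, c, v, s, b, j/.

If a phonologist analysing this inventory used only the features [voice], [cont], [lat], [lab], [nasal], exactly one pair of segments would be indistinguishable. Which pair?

Both /j/ and /ʐ/ are [+voice], [+continuant], [−lateral], [−labial], [−nasal]. Since the list omits [sonorant], [strident] and [dorsal] — which do distinguish the palatal glide from the voiced retroflex fricative — this pair collapses; all other pairs remain distinct.

j, ʐ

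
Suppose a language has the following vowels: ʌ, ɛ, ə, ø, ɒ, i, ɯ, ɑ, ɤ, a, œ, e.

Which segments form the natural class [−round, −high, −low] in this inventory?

ʌ, ɛ, ə, ɤ, e

Eliminate segments failing any feature: /ø, ɒ, œ/ are [+round]; /i, ɯ/ are [+high]; /ɑ, a/ are [+low]. The remaining /ʌ, ɛ, ə, ɤ, e/ satisfy [−round], [−high], [−low].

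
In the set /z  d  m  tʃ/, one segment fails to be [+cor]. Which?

Every segment except /m/ is [+coronal]. /m/ (bilabial nasal) is [−coronal], so it is the exception.

m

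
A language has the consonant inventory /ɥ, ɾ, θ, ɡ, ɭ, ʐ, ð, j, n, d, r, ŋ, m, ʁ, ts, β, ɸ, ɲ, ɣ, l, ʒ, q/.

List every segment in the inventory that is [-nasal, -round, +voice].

First, the [-nasal] segments are /ɥ, ɾ, θ, ɡ, ɭ, ʐ, ð, j, d, r, ʁ, ts, β, ɸ, ɣ, l, ʒ, q/.
Intersecting with [-round] gives /ɾ, θ, ɡ, ɭ, ʐ, ð, j, d, r, ʁ, ts, β, ɸ, ɣ, l, ʒ, q/.
Intersecting with [+voice] leaves /ɾ, ɡ, ɭ, ʐ, ð, j, d, r, ʁ, β, ɣ, l, ʒ/.

ɾ, ɡ, ɭ, ʐ, ð, j, d, r, ʁ, β, ɣ, l, ʒ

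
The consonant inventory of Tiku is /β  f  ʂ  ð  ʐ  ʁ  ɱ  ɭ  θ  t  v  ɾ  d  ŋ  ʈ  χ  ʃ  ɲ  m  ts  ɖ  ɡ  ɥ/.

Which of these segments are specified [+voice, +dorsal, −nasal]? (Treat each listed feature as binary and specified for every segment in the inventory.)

Eliminate segments failing any feature: /β, ð, ʐ, ɱ, ɭ, v, ɾ, d, m, ɖ/ are [−dorsal]; /f, ʂ, θ, t, ʈ, χ, ʃ, ts/ are [−voice]; /ŋ, ɲ/ are [+nasal]. The remaining /ʁ, ɡ, ɥ/ satisfy [+voice], [+dorsal], [−nasal].

ʁ, ɡ, ɥ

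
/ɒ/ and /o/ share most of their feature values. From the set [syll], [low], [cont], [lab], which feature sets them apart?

[low]

The two segments share [+syllabic], [+continuant], [+labial]. The only feature from the list on which they differ: /ɒ/ is [+low] while /o/ is [-low].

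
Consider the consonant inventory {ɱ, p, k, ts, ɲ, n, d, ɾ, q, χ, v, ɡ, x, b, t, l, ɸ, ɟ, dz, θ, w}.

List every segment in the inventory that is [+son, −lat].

The [+sonorant] segments are /ɱ, ɲ, n, ɾ, l, w/.
Then [−lateral] leaves /ɱ, ɲ, n, ɾ, w/.

ɱ, ɲ, n, ɾ, w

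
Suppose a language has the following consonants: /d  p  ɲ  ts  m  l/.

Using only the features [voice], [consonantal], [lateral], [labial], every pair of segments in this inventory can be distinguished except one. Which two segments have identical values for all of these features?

ɲ, d

On the given features, /ɲ/ and /d/ have an identical profile: [+voice], [+consonantal], [-lateral], [-labial]. No other two segments in the inventory coincide on all 4 features. (They do differ in [sonorant], [nasal] and [dorsal], which are not among the given features.)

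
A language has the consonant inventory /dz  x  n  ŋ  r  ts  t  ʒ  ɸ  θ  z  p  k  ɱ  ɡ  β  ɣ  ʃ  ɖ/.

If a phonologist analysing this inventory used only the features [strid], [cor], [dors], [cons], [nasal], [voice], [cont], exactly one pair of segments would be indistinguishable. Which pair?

z, ʒ

Both /z/ and /ʒ/ are [+strident], [+coronal], [−dorsal], [+consonantal], [−nasal], [+voice], [+continuant]. Since the list omits [anterior] and [distributed] — which do distinguish the voiced alveolar fricative from the voiced postalveolar fricative — this pair collapses; all other pairs remain distinct.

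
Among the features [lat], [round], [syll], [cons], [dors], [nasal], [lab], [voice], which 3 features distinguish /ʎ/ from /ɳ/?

The two segments share [−round], [−syllabic], [+consonantal], [−labial], [+voice]. The only features from the list on which they differ: /ʎ/ is [−nasal] while /ɳ/ is [+nasal]; /ʎ/ is [+lateral] while /ɳ/ is [−lateral]; /ʎ/ is [+dorsal] while /ɳ/ is [−dorsal].

[nasal], [lateral], [dorsal]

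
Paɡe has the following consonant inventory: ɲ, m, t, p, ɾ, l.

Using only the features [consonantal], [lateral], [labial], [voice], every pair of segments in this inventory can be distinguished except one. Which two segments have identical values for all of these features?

ɾ, ɲ

On the given features, /ɾ/ and /ɲ/ have an identical profile: [+consonantal], [-lateral], [-labial], [+voice]. No other two segments in the inventory coincide on all 4 features. (They do differ in [nasal] and [dorsal], which are not among the given features.)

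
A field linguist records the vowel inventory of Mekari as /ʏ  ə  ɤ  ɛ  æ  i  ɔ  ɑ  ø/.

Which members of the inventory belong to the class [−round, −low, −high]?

Checking each segment against [−round], [−low], [−high]: /ə/ (mid central vowel (schwa)), /ɤ/ (mid back unrounded tense vowel), /ɛ/ (mid front unrounded lax vowel) satisfy every feature; every other segment in the inventory fails at least one.

ə, ɤ, ɛ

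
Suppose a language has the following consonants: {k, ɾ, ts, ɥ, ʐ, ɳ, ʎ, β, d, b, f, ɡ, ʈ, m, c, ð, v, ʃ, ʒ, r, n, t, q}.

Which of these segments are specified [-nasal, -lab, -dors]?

Eliminate segments failing any feature: /k, ʎ, ɡ, c, q/ are [+dorsal]; /ɥ, β, b, f, v/ are [+labial]; /ɳ, m, n/ are [+nasal]. The remaining /ɾ, ts, ʐ, d, ʈ, ð, ʃ, ʒ, r, t/ satisfy [-nasal], [-labial], [-dorsal].

ɾ, ts, ʐ, d, ʈ, ð, ʃ, ʒ, r, t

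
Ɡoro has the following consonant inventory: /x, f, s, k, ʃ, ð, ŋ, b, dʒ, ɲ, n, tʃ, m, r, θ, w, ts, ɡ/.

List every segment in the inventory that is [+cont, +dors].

Among the inventory, the [+continuant] segments are /x, f, s, ʃ, ð, r, θ, w/.
Then [+dorsal] leaves /x, w/.

x, w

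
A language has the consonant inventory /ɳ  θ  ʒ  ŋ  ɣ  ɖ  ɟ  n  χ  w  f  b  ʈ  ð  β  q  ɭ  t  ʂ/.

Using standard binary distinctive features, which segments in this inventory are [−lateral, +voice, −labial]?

First, the [−lateral] segments are /ɳ, θ, ʒ, ŋ, ɣ, ɖ, ɟ, n, χ, w, f, b, ʈ, ð, β, q, t, ʂ/.
Among these, [+voice] gives /ɳ, ʒ, ŋ, ɣ, ɖ, ɟ, n, w, b, ð, β/.
Among these, [−labial] leaves /ɳ, ʒ, ŋ, ɣ, ɖ, ɟ, n, ð/.

ɳ, ʒ, ŋ, ɣ, ɖ, ɟ, n, ð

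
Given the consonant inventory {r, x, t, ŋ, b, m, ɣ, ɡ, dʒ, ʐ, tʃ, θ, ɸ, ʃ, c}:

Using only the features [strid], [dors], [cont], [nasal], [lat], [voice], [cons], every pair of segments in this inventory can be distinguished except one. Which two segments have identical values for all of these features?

Both /θ/ and /ɸ/ are [-strident], [-dorsal], [+continuant], [-nasal], [-lateral], [-voice], [+consonantal]. Since the list omits [labial] and [coronal] — which do distinguish the voiceless dental fricative from the voiceless bilabial fricative — this pair collapses; all other pairs remain distinct.

θ, ɸ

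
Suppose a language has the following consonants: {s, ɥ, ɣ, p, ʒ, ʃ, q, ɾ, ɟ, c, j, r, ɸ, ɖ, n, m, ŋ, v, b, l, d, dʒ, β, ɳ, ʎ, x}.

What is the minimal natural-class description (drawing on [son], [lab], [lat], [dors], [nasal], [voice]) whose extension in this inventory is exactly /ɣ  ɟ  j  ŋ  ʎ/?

Every target segment is [+voice], [−labial], [+dorsal]; each remaining inventory member fails at least one of these. Each conjunct is needed — [−labial, +dorsal] alone would also admit /q, c, x/; [+voice, +dorsal] alone would also admit /ɥ/; [+voice, −labial] alone would also admit /ʒ, ɾ, r, ɖ, …/ — and no other combination of two listed features has exactly this extension, so three is the minimum.

[+voice, −lab, +dors]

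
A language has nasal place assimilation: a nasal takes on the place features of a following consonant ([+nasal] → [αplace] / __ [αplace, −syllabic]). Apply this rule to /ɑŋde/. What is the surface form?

The only nasal preceding a consonant is /ŋ/ before /d/. /d/ is [+coronal], so /ŋ/ → /n/, giving [ɑnde].

[ɑnde]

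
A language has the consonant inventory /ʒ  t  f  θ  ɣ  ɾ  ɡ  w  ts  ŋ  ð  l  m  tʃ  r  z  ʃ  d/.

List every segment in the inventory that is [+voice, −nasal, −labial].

Checking each segment against [+voice], [−nasal], [−labial]: /ʒ/ (voiced postalveolar fricative), /ɣ/ (voiced velar fricative), /ɾ/ (alveolar tap), /ɡ/ (voiced velar stop), /ð/ (voiced dental fricative), /l/ (alveolar lateral approximant), among others, satisfy every feature; every other segment in the inventory fails at least one.

ʒ, ɣ, ɾ, ɡ, ð, l, r, z, d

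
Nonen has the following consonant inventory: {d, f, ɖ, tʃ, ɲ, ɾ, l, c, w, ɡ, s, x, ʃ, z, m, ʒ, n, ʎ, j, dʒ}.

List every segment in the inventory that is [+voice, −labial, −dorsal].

d, ɖ, ɾ, l, z, ʒ, n, dʒ

Checking each segment against [+voice], [−labial], [−dorsal]: /d/ (voiced alveolar stop), /ɖ/ (voiced retroflex stop), /ɾ/ (alveolar tap), /l/ (alveolar lateral approximant), /z/ (voiced alveolar fricative), /ʒ/ (voiced postalveolar fricative), among others, satisfy every feature; every other segment in the inventory fails at least one.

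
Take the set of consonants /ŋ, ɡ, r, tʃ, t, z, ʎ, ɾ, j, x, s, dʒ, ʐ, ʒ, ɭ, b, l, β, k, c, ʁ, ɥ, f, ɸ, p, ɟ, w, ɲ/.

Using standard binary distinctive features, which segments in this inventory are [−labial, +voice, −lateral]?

Eliminate segments failing any feature: /tʃ, t, x, s, k, c/ are [−voice]; /ʎ, ɭ, l/ are [+lateral]; /b, β, ɥ, f, ɸ, p, w/ are [+labial]. The remaining /ŋ, ɡ, r, z, ɾ, j, dʒ, ʐ, ʒ, ʁ, ɟ, ɲ/ satisfy [−labial], [+voice], [−lateral].

ŋ, ɡ, r, z, ɾ, j, dʒ, ʐ, ʒ, ʁ, ɟ, ɲ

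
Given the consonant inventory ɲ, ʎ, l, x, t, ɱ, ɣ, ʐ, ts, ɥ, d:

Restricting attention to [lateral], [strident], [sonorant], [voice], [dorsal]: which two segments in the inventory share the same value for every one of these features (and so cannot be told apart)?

ɥ, ɲ

On the given features, /ɥ/ and /ɲ/ have an identical profile: [-lateral], [-strident], [+sonorant], [+voice], [+dorsal]. No other two segments in the inventory coincide on all 5 features. (They do differ in [nasal], [continuant], [labial] and [round], which are not among the given features.)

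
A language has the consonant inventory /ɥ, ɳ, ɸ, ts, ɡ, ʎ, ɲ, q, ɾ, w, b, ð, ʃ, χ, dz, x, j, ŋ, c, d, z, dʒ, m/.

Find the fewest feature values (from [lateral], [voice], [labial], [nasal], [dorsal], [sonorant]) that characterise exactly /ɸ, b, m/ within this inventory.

[+labial, -dorsal]

Every target segment is [+labial], [-dorsal]; each remaining inventory member fails at least one of these. Each conjunct is needed — [-dorsal] alone would also admit /ɳ, ts, ɾ, ð, …/; [+labial] alone would also admit /ɥ, w/ — and no other single listed feature has exactly this extension, so two is the minimum.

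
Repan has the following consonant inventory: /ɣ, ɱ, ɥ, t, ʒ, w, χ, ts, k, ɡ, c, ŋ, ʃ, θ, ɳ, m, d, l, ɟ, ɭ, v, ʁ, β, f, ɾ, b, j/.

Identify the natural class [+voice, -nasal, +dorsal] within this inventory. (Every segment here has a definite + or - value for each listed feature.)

ɣ, ɥ, w, ɡ, ɟ, ʁ, j

First, the [+voice] segments are /ɣ, ɱ, ɥ, ʒ, w, ɡ, ŋ, ɳ, m, d, l, ɟ, ɭ, v, ʁ, β, ɾ, b, j/.
Within that set, [-nasal] gives /ɣ, ɥ, ʒ, w, ɡ, d, l, ɟ, ɭ, v, ʁ, β, ɾ, b, j/.
Within that set, [+dorsal] leaves /ɣ, ɥ, w, ɡ, ɟ, ʁ, j/.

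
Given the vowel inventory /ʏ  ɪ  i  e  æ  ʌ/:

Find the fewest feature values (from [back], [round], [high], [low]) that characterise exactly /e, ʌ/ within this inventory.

[-high, -low]

Every target segment is [-high], [-low]; each remaining inventory member fails at least one of these. Each conjunct is needed — [-low] alone would also admit /ʏ, ɪ, i/; [-high] alone would also admit /æ/ — and no other single listed feature has exactly this extension, so two is the minimum.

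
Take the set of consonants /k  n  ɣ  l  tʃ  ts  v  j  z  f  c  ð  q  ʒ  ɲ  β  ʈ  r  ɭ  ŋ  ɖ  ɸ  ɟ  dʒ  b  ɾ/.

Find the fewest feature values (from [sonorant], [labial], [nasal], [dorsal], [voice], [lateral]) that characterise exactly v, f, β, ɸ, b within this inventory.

/v, f, β, ɸ, b/ are exactly the [+labial] segments in the inventory, so a single feature suffices.

[+labial]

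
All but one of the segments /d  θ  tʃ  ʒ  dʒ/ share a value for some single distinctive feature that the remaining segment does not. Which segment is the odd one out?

The remaining segments after removing /d/ share [+distributed]; /d/ (voiced alveolar stop) is [-distributed]. For every other candidate removal, the leftover set fails to share any single feature value that the removed segment lacks.

d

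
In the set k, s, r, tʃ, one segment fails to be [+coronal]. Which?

k

Every segment except /k/ is [+coronal]. /k/ (voiceless velar stop) is [−coronal], so it is the exception.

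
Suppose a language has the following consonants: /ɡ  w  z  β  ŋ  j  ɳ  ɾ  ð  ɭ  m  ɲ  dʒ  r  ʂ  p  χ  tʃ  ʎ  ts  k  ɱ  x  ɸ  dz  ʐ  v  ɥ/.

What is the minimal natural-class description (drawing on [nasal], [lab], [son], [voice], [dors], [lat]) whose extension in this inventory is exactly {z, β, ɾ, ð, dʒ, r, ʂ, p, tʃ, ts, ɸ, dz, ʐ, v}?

[-nasal, -lat, -dors]

/z, β, ɾ, ð, dʒ, r, ʂ, p, tʃ, ts, ɸ, dz, ʐ, v/ are all [-nasal], [-lateral], [-dorsal], and no other segment in the inventory matches all three values. Dropping any one of them over-generates: [-lateral, -dorsal] alone would also admit /ɳ, m, ɱ/; [-nasal, -dorsal] alone would also admit /ɭ/; [-nasal, -lateral] alone would also admit /ɡ, w, j, χ, …/. No other combination of two listed features picks out exactly this set either, so fewer than three features will not do.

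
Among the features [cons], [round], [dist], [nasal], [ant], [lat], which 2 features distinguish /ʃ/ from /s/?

[anterior], [distributed]

/ʃ/ (voiceless postalveolar fricative) and /s/ (voiceless alveolar fricative) agree on [+consonantal], [−round], [−nasal], [−lateral]. They differ on [anterior] (/ʃ/ [−], /s/ [+]), [distributed] (/ʃ/ [+], /s/ [−]).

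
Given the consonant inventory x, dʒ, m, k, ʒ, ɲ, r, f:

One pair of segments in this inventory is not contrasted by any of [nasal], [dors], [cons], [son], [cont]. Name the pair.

f, ʒ

Both /f/ and /ʒ/ are [−nasal], [−dorsal], [+consonantal], [−sonorant], [+continuant]. Since the list omits [voice], [labial] and [coronal] — which do distinguish the voiceless labiodental fricative from the voiced postalveolar fricative — this pair collapses; all other pairs remain distinct.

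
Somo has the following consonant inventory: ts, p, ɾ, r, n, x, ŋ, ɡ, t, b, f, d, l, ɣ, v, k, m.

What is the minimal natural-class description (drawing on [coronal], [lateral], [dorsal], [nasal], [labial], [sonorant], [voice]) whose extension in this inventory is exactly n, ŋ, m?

/n, ŋ, m/ are exactly the [+nasal] segments in the inventory, so a single feature suffices.

[+nasal]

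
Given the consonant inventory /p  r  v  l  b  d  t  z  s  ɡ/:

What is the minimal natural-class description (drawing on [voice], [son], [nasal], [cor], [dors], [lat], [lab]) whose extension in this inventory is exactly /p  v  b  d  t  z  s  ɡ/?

[-son]

Every target segment is [-sonorant] and no other inventory member is, so one feature is enough.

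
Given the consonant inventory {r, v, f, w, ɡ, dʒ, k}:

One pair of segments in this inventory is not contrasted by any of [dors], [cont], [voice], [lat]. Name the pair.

On the given features, /v/ and /r/ have an identical profile: [-dorsal], [+continuant], [+voice], [-lateral]. No other two segments in the inventory coincide on all 4 features. (They do differ in [sonorant], [labial] and [coronal], which are not among the given features.)

v, r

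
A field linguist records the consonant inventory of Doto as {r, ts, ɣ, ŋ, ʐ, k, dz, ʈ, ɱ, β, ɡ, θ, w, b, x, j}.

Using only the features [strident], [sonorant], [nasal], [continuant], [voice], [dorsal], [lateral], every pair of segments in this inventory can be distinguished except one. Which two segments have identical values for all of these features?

Both /j/ and /w/ are [-strident], [+sonorant], [-nasal], [+continuant], [+voice], [+dorsal], [-lateral]. Since the list omits [labial], [round] and [back] — which do distinguish the palatal glide from the labial-velar glide — this pair collapses; all other pairs remain distinct.

j, w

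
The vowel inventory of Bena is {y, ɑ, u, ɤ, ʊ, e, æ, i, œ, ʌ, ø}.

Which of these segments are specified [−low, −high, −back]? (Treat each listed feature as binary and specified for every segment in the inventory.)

e, œ, ø

Among the inventory, the [−low] segments are /y, u, ɤ, ʊ, e, i, œ, ʌ, ø/.
Intersecting with [−high] gives /ɤ, e, œ, ʌ, ø/.
Within that set, [−back] leaves /e, œ, ø/.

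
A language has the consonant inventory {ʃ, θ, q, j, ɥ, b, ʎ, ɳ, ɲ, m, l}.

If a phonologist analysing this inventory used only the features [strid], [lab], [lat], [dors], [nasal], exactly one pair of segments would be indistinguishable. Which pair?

j, q

Both /j/ and /q/ are [-strident], [-labial], [-lateral], [+dorsal], [-nasal]. Since the list omits [sonorant], [voice], [continuant], [high] and [back] — which do distinguish the palatal glide from the voiceless uvular stop — this pair collapses; all other pairs remain distinct.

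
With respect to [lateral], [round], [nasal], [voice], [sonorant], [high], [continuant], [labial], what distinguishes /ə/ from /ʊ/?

The two segments share [−lateral], [−nasal], [+voice], [+sonorant], [+continuant]. The only features from the list on which they differ: /ə/ is [−labial] while /ʊ/ is [+labial]; /ə/ is [−round] while /ʊ/ is [+round]; /ə/ is [−high] while /ʊ/ is [+high].

[labial], [round], [high]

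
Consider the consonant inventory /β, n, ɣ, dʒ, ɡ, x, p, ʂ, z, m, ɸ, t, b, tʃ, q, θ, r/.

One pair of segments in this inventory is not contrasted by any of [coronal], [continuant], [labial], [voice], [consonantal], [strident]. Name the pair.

On the given features, /m/ and /b/ have an identical profile: [−coronal], [−continuant], [+labial], [+voice], [+consonantal], [−strident]. No other two segments in the inventory coincide on all 6 features. (They do differ in [sonorant] and [nasal], which are not among the given features.)

m, b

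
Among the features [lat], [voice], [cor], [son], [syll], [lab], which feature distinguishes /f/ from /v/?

/f/ (voiceless labiodental fricative) and /v/ (voiced labiodental fricative) agree on [−lateral], [−coronal], [−sonorant], [−syllabic], [+labial]. They differ on [voice] (/f/ [−], /v/ [+]).

[voice]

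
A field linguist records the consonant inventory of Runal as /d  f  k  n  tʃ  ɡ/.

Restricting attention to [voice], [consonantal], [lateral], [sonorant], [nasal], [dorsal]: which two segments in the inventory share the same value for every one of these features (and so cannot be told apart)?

On the given features, /f/ and /tʃ/ have an identical profile: [−voice], [+consonantal], [−lateral], [−sonorant], [−nasal], [−dorsal]. No other two segments in the inventory coincide on all 6 features. (They do differ in [continuant], [labial] and [coronal], which are not among the given features.)

f, tʃ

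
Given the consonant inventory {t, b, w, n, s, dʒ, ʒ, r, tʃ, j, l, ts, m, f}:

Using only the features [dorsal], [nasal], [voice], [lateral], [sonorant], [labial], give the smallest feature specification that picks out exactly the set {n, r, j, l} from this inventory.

[+sonorant, −labial]

/n, r, j, l/ are all [+sonorant], [−labial], and no other segment in the inventory matches both values. Dropping any one of them over-generates: [−labial] alone would also admit /t, s, dʒ, ʒ, …/; [+sonorant] alone would also admit /w, m/. No other single listed feature picks out exactly this set either, so fewer than two features will not do.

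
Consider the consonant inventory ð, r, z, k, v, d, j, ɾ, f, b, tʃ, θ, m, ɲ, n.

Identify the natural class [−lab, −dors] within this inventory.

ð, r, z, d, ɾ, tʃ, θ, n

Checking each segment against [−labial], [−dorsal]: /ð/ (voiced dental fricative), /r/ (alveolar trill), /z/ (voiced alveolar fricative), /d/ (voiced alveolar stop), /ɾ/ (alveolar tap), /tʃ/ (voiceless postalveolar affricate), among others, satisfy every feature; every other segment in the inventory fails at least one.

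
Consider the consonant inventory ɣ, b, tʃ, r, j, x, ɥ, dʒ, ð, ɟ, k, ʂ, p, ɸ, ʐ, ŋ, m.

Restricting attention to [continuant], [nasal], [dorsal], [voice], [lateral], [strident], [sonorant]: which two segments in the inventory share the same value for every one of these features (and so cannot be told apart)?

Both /j/ and /ɥ/ are [+continuant], [−nasal], [+dorsal], [+voice], [−lateral], [−strident], [+sonorant]. Since the list omits [labial] and [round] — which do distinguish the palatal glide from the labial-palatal glide — this pair collapses; all other pairs remain distinct.

j, ɥ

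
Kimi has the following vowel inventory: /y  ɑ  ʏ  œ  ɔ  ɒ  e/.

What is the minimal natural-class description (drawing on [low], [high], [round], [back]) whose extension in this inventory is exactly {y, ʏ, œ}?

[-back, +round]

/y, ʏ, œ/ are all [-back], [+round], and no other segment in the inventory matches both values. Dropping any one of them over-generates: [+round] alone would also admit /ɔ, ɒ/; [-back] alone would also admit /e/. No other single listed feature picks out exactly this set either, so fewer than two features will not do.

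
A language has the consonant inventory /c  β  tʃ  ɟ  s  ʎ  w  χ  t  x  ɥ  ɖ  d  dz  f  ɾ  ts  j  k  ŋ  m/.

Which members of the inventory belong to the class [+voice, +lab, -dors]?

β, m

The [+voice] segments are /β, ɟ, ʎ, w, ɥ, ɖ, d, dz, ɾ, j, ŋ, m/.
Among these, [+labial] gives /β, w, ɥ, m/.
Then [-dorsal] leaves /β, m/.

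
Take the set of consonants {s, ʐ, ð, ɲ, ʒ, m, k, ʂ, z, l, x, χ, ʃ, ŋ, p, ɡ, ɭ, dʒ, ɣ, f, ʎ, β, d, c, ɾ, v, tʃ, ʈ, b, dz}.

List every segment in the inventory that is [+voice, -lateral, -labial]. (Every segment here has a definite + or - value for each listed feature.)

ʐ, ð, ɲ, ʒ, z, ŋ, ɡ, dʒ, ɣ, d, ɾ, dz

Eliminate segments failing any feature: /s, k, ʂ, x, χ, ʃ, p, f, c, tʃ, ʈ/ are [-voice]; /m, β, v, b/ are [+labial]; /l, ɭ, ʎ/ are [+lateral]. The remaining /ʐ, ð, ɲ, ʒ, z, ŋ, ɡ, dʒ, ɣ, d, ɾ, dz/ satisfy [+voice], [-lateral], [-labial].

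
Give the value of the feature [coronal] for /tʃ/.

[+coronal]

/tʃ/ is the voiceless postalveolar affricate. The feature [coronal] marks segments articulated with the tongue front (tip or blade); /tʃ/ has this property, so it is [+coronal].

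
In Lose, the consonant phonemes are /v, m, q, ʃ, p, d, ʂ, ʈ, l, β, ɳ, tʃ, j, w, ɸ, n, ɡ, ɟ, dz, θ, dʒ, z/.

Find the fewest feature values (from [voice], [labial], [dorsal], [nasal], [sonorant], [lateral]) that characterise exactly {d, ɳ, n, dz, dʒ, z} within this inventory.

The class [+voice], [-lateral], [-labial], [-dorsal] has exactly /d, ɳ, n, dz, dʒ, z/ as its extension in this inventory. No smaller conjunction from the listed features achieves this: [-lateral, -labial, -dorsal] alone would also admit /ʃ, ʂ, ʈ, tʃ, …/; [+voice, -labial, -dorsal] alone would also admit /l/; [+voice, -lateral, -dorsal] alone would also admit /v, m, β/; [+voice, -lateral, -labial] alone would also admit /j, ɡ, ɟ/; and checking the remaining three-feature bundles turns up none with this extension.

[+voice, -lateral, -labial, -dorsal]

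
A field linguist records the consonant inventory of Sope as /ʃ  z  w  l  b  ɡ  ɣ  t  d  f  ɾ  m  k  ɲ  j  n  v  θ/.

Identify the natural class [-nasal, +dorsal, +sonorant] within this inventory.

w, j

Checking each segment against [-nasal], [+dorsal], [+sonorant]: /w/ (labial-velar glide), /j/ (palatal glide) satisfy every feature; every other segment in the inventory fails at least one.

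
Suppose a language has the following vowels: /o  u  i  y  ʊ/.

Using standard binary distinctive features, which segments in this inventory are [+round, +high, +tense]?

u, y

Checking each segment against [+round], [+high], [+tense]: /u/ (high back rounded tense vowel), /y/ (high front rounded tense vowel) satisfy every feature; every other segment in the inventory fails at least one.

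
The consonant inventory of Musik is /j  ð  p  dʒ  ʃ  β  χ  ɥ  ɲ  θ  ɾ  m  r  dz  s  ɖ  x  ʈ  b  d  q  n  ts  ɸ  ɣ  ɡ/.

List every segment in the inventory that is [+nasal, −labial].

Among the inventory, the [+nasal] segments are /ɲ, m, n/.
Intersecting with [−labial] leaves /ɲ, n/.

ɲ, n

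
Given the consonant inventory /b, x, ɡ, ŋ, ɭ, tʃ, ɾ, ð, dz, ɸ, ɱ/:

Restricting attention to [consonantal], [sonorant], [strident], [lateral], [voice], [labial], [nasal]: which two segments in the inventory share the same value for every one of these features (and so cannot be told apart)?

ɡ, ð

On the given features, /ɡ/ and /ð/ have an identical profile: [+consonantal], [-sonorant], [-strident], [-lateral], [+voice], [-labial], [-nasal]. No other two segments in the inventory coincide on all 7 features. (They do differ in [continuant], [coronal] and [dorsal], which are not among the given features.)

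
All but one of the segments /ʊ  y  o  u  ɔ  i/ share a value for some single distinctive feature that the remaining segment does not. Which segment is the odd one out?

The remaining segments after removing /i/ share [+round]; /i/ (high front unrounded tense vowel) is [−round]. For every other candidate removal, the leftover set fails to share any single feature value that the removed segment lacks.

i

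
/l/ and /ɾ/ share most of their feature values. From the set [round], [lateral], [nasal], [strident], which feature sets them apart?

[lateral]

/l/ (alveolar lateral approximant) and /ɾ/ (alveolar tap) agree on [−round], [−nasal], [−strident]. They differ on [lateral] (/l/ [+], /ɾ/ [−]).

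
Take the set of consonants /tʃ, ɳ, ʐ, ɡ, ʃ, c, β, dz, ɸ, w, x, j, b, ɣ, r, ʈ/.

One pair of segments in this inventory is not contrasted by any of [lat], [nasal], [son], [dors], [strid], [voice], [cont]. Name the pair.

w, j

On the given features, /w/ and /j/ have an identical profile: [-lateral], [-nasal], [+sonorant], [+dorsal], [-strident], [+voice], [+continuant]. No other two segments in the inventory coincide on all 7 features. (They do differ in [labial], [round] and [back], which are not among the given features.)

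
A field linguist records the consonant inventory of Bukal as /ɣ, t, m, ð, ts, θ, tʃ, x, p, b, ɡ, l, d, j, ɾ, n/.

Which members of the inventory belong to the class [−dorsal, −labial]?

Eliminate segments failing any feature: /ɣ, x, ɡ, j/ are [+dorsal]; /m, p, b/ are [+labial]. The remaining /t, ð, ts, θ, tʃ, l, d, ɾ, n/ satisfy [−dorsal], [−labial].

t, ð, ts, θ, tʃ, l, d, ɾ, n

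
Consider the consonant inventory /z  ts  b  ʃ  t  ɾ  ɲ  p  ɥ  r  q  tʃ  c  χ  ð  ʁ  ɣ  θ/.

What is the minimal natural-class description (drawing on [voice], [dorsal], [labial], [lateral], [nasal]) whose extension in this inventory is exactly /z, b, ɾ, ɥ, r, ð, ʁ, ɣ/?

/z, b, ɾ, ɥ, r, ð, ʁ, ɣ/ are all [+voice], [-nasal], and no other segment in the inventory matches both values. Dropping any one of them over-generates: [-nasal] alone would also admit /ts, ʃ, t, p, …/; [+voice] alone would also admit /ɲ/. No other single listed feature picks out exactly this set either, so fewer than two features will not do.

[+voice, -nasal]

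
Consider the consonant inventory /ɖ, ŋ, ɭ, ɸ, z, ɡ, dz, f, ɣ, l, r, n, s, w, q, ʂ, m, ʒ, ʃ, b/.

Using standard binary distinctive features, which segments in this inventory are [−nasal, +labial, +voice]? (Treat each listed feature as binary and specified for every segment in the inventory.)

w, b

Checking each segment against [−nasal], [+labial], [+voice]: /w/ (labial-velar glide), /b/ (voiced bilabial stop) satisfy every feature; every other segment in the inventory fails at least one.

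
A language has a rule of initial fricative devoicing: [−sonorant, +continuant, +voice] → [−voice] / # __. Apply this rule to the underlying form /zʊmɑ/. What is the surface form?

The only segment in the rule's environment that also matches [−sonorant, +continuant, +voice] is /z/. Applying [−voice] turns the voiced alveolar fricative into /s/ (voiceless alveolar fricative), giving [sʊmɑ].

[sʊmɑ]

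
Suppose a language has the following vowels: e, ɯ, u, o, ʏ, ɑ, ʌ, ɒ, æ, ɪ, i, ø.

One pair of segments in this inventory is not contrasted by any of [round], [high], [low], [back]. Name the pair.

ɪ, i

On the given features, /ɪ/ and /i/ have an identical profile: [-round], [+high], [-low], [-back]. No other two segments in the inventory coincide on all 4 features. (They do differ in [tense], which is not among the given features.)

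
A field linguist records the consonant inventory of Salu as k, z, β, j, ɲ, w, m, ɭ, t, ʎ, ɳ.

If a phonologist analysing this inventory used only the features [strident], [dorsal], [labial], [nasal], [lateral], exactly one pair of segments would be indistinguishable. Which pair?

k, j

/k/ (voiceless velar stop) and /j/ (palatal glide) are both [-strident], [+dorsal], [-labial], [-nasal], [-lateral], so none of the listed features separates them. (They do differ in [sonorant], [voice], [continuant] and [back], which are not among the given features.) Every other pair in the inventory differs on at least one listed feature.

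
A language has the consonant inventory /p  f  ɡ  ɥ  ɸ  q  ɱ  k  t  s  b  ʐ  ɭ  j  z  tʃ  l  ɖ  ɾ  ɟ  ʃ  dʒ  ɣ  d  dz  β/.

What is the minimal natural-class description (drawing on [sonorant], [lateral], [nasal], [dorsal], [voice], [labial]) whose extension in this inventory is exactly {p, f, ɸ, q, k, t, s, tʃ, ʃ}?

[−voice]

Every target segment is [−voice] and no other inventory member is, so one feature is enough.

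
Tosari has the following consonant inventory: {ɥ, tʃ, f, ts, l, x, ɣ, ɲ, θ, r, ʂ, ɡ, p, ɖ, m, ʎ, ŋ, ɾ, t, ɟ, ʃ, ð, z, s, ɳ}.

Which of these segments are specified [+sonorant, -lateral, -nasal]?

ɥ, r, ɾ

First, the [+sonorant] segments are /ɥ, l, ɲ, r, m, ʎ, ŋ, ɾ, ɳ/.
Intersecting with [-lateral] gives /ɥ, ɲ, r, m, ŋ, ɾ, ɳ/.
Of those, [-nasal] leaves /ɥ, r, ɾ/.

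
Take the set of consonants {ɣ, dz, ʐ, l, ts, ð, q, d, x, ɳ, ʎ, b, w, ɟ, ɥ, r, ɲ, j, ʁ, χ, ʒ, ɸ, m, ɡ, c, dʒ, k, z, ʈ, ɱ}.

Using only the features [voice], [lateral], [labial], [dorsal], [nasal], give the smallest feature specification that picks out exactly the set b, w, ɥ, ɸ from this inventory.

[-nasal, +labial]

The class [-nasal], [+labial] has exactly /b, w, ɥ, ɸ/ as its extension in this inventory. No smaller conjunction from the listed features achieves this: [+labial] alone would also admit /m, ɱ/; [-nasal] alone would also admit /ɣ, dz, ʐ, l, …/; and checking the remaining single features turns up none with this extension.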